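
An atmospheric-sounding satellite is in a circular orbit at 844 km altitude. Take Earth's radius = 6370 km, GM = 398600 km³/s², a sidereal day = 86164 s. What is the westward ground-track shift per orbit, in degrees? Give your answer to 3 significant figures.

Semi-major axis a = 6370 + 844 = 7214 km. Period T = 2π√(a³/μ) = 2π√(7214³/398600) = 6097.8 s = 101.63 min.
During one orbit Earth rotates (6097.8 / 86164) × 360° = 25.48°.

25.5°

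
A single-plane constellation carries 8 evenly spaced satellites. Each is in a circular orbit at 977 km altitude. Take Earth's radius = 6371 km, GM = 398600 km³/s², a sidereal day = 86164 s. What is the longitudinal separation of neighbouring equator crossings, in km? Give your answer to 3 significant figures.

364 km

Semi-major axis a = 6371 + 977 = 7348 km. Period T = 2π√(a³/μ) = 2π√(7348³/398600) = 6268.5 s = 104.48 min.
Single-satellite node shift = (6268.5/86164) × 360° = 26.19°.
With 8 satellites evenly phased, successive equator crossings are 26.19/8 = 3.274° apart.
That is 3.274 × 111.2 = 364 km at the equator.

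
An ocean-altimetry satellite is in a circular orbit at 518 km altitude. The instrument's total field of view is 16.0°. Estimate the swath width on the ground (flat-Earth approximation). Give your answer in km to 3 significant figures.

146 km

Half-angle = 16.0°/2 = 8°.
Swath width ≈ 2h·tan(θ/2) = 2 × 518 × tan(8°) = 145.6 km.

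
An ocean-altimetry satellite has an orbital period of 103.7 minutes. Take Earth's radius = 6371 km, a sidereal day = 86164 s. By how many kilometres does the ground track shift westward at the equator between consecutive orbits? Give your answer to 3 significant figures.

2890 km

T = 103.7 min = 6222.0 s.
During one orbit Earth rotates (6222.0 / 86164) × 360° = 26.00°.
At the equator that is 26.00° × (2π·6371/360) km/° = 26.00 × 111.2 = 2891 km.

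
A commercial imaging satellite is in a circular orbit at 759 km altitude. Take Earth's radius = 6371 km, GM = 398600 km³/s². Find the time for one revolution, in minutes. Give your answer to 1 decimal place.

Semi-major axis a = 6371 + 759 = 7130 km. Period T = 2π√(a³/μ) = 2π√(7130³/398600) = 5991.6 s = 99.86 min.

99.9 min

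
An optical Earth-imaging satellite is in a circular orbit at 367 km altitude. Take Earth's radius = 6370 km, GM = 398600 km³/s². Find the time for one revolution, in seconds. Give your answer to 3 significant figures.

5500 seconds

Semi-major axis a = 6370 + 367 = 6737 km. Period T = 2π√(a³/μ) = 2π√(6737³/398600) = 5503.1 s = 91.72 min.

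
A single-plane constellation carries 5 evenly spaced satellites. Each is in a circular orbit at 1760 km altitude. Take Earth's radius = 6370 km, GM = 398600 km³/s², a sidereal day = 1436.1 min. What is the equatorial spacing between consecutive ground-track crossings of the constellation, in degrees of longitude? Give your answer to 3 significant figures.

Semi-major axis a = 6370 + 1760 = 8130 km. Period T = 2π√(a³/μ) = 2π√(8130³/398600) = 7295.4 s = 121.59 min.
Single-satellite node shift = (7295.4/86166) × 360° = 30.48°.
With 5 satellites evenly phased, successive equator crossings are 30.48/5 = 6.096° apart.

6.10°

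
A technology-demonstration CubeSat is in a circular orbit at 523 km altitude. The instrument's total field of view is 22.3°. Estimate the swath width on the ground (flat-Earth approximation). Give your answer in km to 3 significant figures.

206 km

Half-angle = 22.3°/2 = 11.15°.
Swath width ≈ 2h·tan(θ/2) = 2 × 523 × tan(11.15°) = 206.2 km.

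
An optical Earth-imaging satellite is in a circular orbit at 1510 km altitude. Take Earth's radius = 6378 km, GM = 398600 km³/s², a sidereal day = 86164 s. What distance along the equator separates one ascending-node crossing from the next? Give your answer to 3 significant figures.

Semi-major axis a = 6378 + 1510 = 7888 km. Period T = 2π√(a³/μ) = 2π√(7888³/398600) = 6972.1 s = 116.20 min.
During one orbit Earth rotates (6972.1 / 86164) × 360° = 29.13°.
At the equator that is 29.13° × (2π·6378/360) km/° = 29.13 × 111.3 = 3243 km.

3240 km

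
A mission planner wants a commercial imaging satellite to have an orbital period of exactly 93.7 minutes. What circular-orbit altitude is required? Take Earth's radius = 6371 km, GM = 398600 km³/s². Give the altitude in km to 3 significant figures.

463 km

T = 93.7 min = 5622.0 s.
From T = 2π√(a³/μ): a = (μ T²/4π²)^(1/3) = (398600 × 5622.0² / 4π²)^(1/3) = 6834 km.
Altitude h = a − R = 6834 − 6371 = 463 km.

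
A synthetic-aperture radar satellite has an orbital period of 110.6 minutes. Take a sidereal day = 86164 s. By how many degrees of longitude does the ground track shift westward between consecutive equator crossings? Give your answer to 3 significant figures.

T = 110.6 min = 6636.0 s.
During one orbit Earth rotates (6636.0 / 86164) × 360° = 27.73°.

27.7°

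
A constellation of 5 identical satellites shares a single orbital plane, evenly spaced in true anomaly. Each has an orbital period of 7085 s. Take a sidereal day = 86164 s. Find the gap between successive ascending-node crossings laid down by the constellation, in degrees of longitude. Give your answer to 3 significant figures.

Single-satellite node shift = (7085.0/86164) × 360° = 29.60°.
With 5 satellites evenly phased, successive equator crossings are 29.60/5 = 5.920° apart.

5.92°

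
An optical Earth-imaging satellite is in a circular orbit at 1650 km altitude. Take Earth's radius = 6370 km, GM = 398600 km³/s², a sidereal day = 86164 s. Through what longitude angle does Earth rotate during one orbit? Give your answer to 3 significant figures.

29.9°

Semi-major axis a = 6370 + 1650 = 8020 km. Period T = 2π√(a³/μ) = 2π√(8020³/398600) = 7147.8 s = 119.13 min.
During one orbit Earth rotates (7147.8 / 86164) × 360° = 29.86°.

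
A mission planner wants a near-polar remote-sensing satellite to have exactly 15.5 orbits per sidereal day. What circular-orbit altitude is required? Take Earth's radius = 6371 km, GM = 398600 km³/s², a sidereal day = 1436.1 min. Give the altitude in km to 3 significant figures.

412 km

Required period T = 86166 / 15.5 = 5559.1 s.
From T = 2π√(a³/μ): a = (μ T²/4π²)^(1/3) = (398600 × 5559.1² / 4π²)^(1/3) = 6783 km.
Altitude h = a − R = 6783 − 6371 = 412 km.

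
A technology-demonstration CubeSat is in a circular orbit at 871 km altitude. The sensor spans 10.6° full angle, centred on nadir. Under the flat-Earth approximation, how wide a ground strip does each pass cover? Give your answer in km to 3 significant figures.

162 km

Half-angle = 10.6°/2 = 5.3°.
Swath width ≈ 2h·tan(θ/2) = 2 × 871 × tan(5.3°) = 161.6 km.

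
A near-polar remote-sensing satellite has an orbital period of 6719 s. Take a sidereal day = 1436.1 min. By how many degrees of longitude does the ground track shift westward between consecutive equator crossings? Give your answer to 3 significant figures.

During one orbit Earth rotates (6719.0 / 86166) × 360° = 28.07°.

28.1°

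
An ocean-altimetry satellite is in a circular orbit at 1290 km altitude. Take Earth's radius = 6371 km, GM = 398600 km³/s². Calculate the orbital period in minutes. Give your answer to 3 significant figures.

Semi-major axis a = 6371 + 1290 = 7661 km. Period T = 2π√(a³/μ) = 2π√(7661³/398600) = 6673.3 s = 111.22 min.

111 min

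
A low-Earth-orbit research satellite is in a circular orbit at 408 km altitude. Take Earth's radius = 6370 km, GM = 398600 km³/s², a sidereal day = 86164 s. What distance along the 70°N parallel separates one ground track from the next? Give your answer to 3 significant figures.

Semi-major axis a = 6370 + 408 = 6778 km. Period T = 2π√(a³/μ) = 2π√(6778³/398600) = 5553.5 s = 92.56 min.
Node shift per orbit = (5553.5/86164) × 360° = 23.20°.
Equatorial spacing = 23.20 × 111.2 km/° = 2580 km.
At 70° latitude, spacing = 2580 × cos(70°) = 882 km.

882 km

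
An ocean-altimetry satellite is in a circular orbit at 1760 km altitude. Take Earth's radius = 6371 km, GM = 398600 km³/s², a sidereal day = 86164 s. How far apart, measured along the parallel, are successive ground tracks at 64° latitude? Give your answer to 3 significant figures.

Semi-major axis a = 6371 + 1760 = 8131 km. Period T = 2π√(a³/μ) = 2π√(8131³/398600) = 7296.7 s = 121.61 min.
Node shift per orbit = (7296.7/86164) × 360° = 30.49°.
Equatorial spacing = 30.49 × 111.2 km/° = 3390 km.
At 64° latitude, spacing = 3390 × cos(64°) = 1486 km.

1490 km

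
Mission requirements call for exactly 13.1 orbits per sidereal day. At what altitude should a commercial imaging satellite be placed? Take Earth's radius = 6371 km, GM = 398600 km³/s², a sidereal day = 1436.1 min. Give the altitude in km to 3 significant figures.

Required period T = 86166 / 13.1 = 6577.6 s.
From T = 2π√(a³/μ): a = (μ T²/4π²)^(1/3) = (398600 × 6577.6² / 4π²)^(1/3) = 7588 km.
Altitude h = a − R = 7588 − 6371 = 1217 km.

1220 km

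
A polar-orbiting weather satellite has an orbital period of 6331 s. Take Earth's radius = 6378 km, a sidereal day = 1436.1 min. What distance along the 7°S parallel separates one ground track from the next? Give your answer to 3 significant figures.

2920 km

Node shift per orbit = (6331.0/86166) × 360° = 26.45°.
Equatorial spacing = 26.45 × 111.3 km/° = 2944 km.
At 7° latitude, spacing = 2944 × cos(7°) = 2922 km.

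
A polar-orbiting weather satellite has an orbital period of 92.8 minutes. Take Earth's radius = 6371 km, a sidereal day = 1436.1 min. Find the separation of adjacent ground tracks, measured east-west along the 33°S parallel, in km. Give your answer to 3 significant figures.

2170 km

T = 92.8 min = 5568.0 s.
Node shift per orbit = (5568.0/86166) × 360° = 23.26°.
Equatorial spacing = 23.26 × 111.2 km/° = 2587 km.
At 33° latitude, spacing = 2587 × cos(33°) = 2169 km.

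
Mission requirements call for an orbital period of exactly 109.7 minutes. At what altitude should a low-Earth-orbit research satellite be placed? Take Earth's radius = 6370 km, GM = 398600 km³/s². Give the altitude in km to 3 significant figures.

1220 km

T = 109.7 min = 6582.0 s.
From T = 2π√(a³/μ): a = (μ T²/4π²)^(1/3) = (398600 × 6582.0² / 4π²)^(1/3) = 7591 km.
Altitude h = a − R = 7591 − 6370 = 1221 km.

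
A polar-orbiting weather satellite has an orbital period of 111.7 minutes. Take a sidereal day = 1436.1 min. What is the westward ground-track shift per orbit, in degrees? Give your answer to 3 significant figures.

28.0°

T = 111.7 min = 6702.0 s.
During one orbit Earth rotates (6702.0 / 86166) × 360° = 28.00°.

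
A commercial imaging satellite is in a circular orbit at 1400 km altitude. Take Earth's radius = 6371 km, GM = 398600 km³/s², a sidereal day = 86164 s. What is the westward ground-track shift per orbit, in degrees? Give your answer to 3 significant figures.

28.5°

Semi-major axis a = 6371 + 1400 = 7771 km. Period T = 2π√(a³/μ) = 2π√(7771³/398600) = 6817.5 s = 113.63 min.
During one orbit Earth rotates (6817.5 / 86164) × 360° = 28.48°.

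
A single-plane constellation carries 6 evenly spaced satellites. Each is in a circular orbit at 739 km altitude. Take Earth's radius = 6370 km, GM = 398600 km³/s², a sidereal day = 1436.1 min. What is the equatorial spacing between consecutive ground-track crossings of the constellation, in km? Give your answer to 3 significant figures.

Semi-major axis a = 6370 + 739 = 7109 km. Period T = 2π√(a³/μ) = 2π√(7109³/398600) = 5965.2 s = 99.42 min.
Single-satellite node shift = (5965.2/86166) × 360° = 24.92°.
With 6 satellites evenly phased, successive equator crossings are 24.92/6 = 4.154° apart.
That is 4.154 × 111.2 = 462 km at the equator.

462 km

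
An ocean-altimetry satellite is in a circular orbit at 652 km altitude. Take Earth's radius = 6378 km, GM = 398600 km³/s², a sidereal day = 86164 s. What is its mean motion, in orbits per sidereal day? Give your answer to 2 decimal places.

14.69

Semi-major axis a = 6378 + 652 = 7030 km. Period T = 2π√(a³/μ) = 2π√(7030³/398600) = 5866.0 s = 97.77 min.
Orbits per sidereal day = 86164 / 5866.0 = 14.689.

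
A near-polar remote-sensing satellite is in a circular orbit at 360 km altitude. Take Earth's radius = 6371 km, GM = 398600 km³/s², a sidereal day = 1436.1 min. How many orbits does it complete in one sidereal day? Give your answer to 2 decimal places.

Semi-major axis a = 6371 + 360 = 6731 km. Period T = 2π√(a³/μ) = 2π√(6731³/398600) = 5495.8 s = 91.60 min.
Orbits per sidereal day = 86166 / 5495.8 = 15.679.

15.68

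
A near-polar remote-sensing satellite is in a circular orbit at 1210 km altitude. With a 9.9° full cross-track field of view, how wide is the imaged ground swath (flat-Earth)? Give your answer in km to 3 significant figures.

210 km

Half-angle = 9.9°/2 = 4.95°.
Swath width ≈ 2h·tan(θ/2) = 2 × 1210 × tan(4.95°) = 209.6 km.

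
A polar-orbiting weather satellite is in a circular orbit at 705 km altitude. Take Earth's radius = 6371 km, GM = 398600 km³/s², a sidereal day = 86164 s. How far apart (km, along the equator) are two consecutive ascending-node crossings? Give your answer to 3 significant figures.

2750 km

Semi-major axis a = 6371 + 705 = 7076 km. Period T = 2π√(a³/μ) = 2π√(7076³/398600) = 5923.7 s = 98.73 min.
During one orbit Earth rotates (5923.7 / 86164) × 360° = 24.75°.
At the equator that is 24.75° × (2π·6371/360) km/° = 24.75 × 111.2 = 2752 km.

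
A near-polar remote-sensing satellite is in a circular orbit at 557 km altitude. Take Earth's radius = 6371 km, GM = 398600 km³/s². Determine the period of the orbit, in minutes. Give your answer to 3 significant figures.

95.6 min

Semi-major axis a = 6371 + 557 = 6928 km. Period T = 2π√(a³/μ) = 2π√(6928³/398600) = 5738.8 s = 95.65 min.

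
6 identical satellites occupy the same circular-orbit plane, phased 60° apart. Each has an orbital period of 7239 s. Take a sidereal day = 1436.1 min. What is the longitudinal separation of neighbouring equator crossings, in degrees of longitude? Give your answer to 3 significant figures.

Single-satellite node shift = (7239.0/86166) × 360° = 30.24°.
With 6 satellites evenly phased, successive equator crossings are 30.24/6 = 5.041° apart.

5.04°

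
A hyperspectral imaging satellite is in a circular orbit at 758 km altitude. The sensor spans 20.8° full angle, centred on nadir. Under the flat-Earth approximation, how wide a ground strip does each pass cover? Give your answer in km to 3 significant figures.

Half-angle = 20.8°/2 = 10.4°.
Swath width ≈ 2h·tan(θ/2) = 2 × 758 × tan(10.4°) = 278.2 km.

278 km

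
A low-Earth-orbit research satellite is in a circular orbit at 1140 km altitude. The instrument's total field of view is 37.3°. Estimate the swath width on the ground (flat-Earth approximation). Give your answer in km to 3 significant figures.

Half-angle = 37.3°/2 = 18.65°.
Swath width ≈ 2h·tan(θ/2) = 2 × 1140 × tan(18.65°) = 769.5 km.

770 km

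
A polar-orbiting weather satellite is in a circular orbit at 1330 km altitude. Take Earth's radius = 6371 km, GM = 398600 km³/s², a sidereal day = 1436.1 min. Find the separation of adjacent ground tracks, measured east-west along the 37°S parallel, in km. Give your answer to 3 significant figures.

Semi-major axis a = 6371 + 1330 = 7701 km. Period T = 2π√(a³/μ) = 2π√(7701³/398600) = 6725.6 s = 112.09 min.
Node shift per orbit = (6725.6/86166) × 360° = 28.10°.
Equatorial spacing = 28.10 × 111.2 km/° = 3125 km.
At 37° latitude, spacing = 3125 × cos(37°) = 2495 km.

2500 km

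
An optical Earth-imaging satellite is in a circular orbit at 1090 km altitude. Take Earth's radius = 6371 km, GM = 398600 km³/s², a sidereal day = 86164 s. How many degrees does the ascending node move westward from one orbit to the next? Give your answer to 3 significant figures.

Semi-major axis a = 6371 + 1090 = 7461 km. Period T = 2π√(a³/μ) = 2π√(7461³/398600) = 6413.7 s = 106.89 min.
During one orbit Earth rotates (6413.7 / 86164) × 360° = 26.80°.

26.8°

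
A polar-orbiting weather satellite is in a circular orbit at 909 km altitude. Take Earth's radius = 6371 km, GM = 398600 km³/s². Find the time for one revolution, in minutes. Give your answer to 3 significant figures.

Semi-major axis a = 6371 + 909 = 7280 km. Period T = 2π√(a³/μ) = 2π√(7280³/398600) = 6181.7 s = 103.03 min.

103 min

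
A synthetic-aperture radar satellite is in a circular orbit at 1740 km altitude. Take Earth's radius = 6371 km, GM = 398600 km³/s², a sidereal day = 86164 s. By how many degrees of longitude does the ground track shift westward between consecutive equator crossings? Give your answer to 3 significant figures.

30.4°

Semi-major axis a = 6371 + 1740 = 8111 km. Period T = 2π√(a³/μ) = 2π√(8111³/398600) = 7269.8 s = 121.16 min.
During one orbit Earth rotates (7269.8 / 86164) × 360° = 30.37°.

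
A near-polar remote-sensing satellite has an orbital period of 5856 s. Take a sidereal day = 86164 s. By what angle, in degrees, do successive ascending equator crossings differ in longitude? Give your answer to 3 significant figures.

24.5°

During one orbit Earth rotates (5856.0 / 86164) × 360° = 24.47°.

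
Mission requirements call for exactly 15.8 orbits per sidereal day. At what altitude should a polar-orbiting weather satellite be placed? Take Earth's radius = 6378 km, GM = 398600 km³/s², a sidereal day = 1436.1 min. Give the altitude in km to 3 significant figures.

Required period T = 86166 / 15.8 = 5453.5 s.
From T = 2π√(a³/μ): a = (μ T²/4π²)^(1/3) = (398600 × 5453.5² / 4π²)^(1/3) = 6696 km.
Altitude h = a − R = 6696 − 6378 = 318 km.

318 km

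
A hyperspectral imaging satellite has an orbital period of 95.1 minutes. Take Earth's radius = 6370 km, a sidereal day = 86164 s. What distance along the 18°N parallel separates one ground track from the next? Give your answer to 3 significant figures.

2520 km

T = 95.1 min = 5706.0 s.
Node shift per orbit = (5706.0/86164) × 360° = 23.84°.
Equatorial spacing = 23.84 × 111.2 km/° = 2650 km.
At 18° latitude, spacing = 2650 × cos(18°) = 2521 km.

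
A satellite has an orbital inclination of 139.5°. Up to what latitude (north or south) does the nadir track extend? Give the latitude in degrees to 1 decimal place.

Retrograde orbit: the ground track reaches ±(180° − i) = ±(180 − 139.5) = ±40.5°.

40.5°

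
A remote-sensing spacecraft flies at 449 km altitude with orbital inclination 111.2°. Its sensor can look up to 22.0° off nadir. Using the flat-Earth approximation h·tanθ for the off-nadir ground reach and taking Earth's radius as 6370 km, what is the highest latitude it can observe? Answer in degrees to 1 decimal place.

Retrograde orbit: the ground track reaches ±(180° − i) = ±(180 − 111.2) = ±68.8°.
Sensor half-swath on the ground ≈ 449·tan(22.0°) = 181 km = 1.63° of latitude.
Maximum observable latitude ≈ 68.8 + 1.63 = 70.4°.

70.4°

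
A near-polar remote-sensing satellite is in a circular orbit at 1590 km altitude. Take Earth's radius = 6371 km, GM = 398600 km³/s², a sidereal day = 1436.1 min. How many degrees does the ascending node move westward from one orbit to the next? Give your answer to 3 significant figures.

Semi-major axis a = 6371 + 1590 = 7961 km. Period T = 2π√(a³/μ) = 2π√(7961³/398600) = 7069.1 s = 117.82 min.
During one orbit Earth rotates (7069.1 / 86166) × 360° = 29.53°.

29.5°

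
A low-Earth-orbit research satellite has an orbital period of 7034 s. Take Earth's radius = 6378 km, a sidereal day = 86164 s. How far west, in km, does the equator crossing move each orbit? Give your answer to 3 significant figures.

During one orbit Earth rotates (7034.0 / 86164) × 360° = 29.39°.
At the equator that is 29.39° × (2π·6378/360) km/° = 29.39 × 111.3 = 3271 km.

3270 km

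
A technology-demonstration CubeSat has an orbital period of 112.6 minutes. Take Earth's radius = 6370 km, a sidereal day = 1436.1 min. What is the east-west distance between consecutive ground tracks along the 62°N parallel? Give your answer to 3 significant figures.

T = 112.6 min = 6756.0 s.
Node shift per orbit = (6756.0/86166) × 360° = 28.23°.
Equatorial spacing = 28.23 × 111.2 km/° = 3138 km.
At 62° latitude, spacing = 3138 × cos(62°) = 1473 km.

1470 km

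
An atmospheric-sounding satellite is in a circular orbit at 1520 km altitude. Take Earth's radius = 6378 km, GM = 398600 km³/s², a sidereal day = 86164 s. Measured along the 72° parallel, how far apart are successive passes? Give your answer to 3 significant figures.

Semi-major axis a = 6378 + 1520 = 7898 km. Period T = 2π√(a³/μ) = 2π√(7898³/398600) = 6985.3 s = 116.42 min.
Node shift per orbit = (6985.3/86164) × 360° = 29.19°.
Equatorial spacing = 29.19 × 111.3 km/° = 3249 km.
At 72° latitude, spacing = 3249 × cos(72°) = 1004 km.

1000 km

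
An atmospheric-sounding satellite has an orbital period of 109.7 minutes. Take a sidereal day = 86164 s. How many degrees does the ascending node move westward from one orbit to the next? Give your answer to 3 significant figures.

T = 109.7 min = 6582.0 s.
During one orbit Earth rotates (6582.0 / 86164) × 360° = 27.50°.

27.5°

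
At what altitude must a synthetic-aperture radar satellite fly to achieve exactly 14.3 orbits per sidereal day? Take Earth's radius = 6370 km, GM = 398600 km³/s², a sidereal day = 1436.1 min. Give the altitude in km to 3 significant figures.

Required period T = 86166 / 14.3 = 6025.6 s.
From T = 2π√(a³/μ): a = (μ T²/4π²)^(1/3) = (398600 × 6025.6² / 4π²)^(1/3) = 7157 km.
Altitude h = a − R = 7157 − 6370 = 787 km.

787 km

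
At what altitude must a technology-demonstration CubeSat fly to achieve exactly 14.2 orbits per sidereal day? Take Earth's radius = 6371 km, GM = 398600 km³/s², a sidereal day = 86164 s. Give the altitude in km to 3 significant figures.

Required period T = 86164 / 14.2 = 6067.9 s.
From T = 2π√(a³/μ): a = (μ T²/4π²)^(1/3) = (398600 × 6067.9² / 4π²)^(1/3) = 7190 km.
Altitude h = a − R = 7190 − 6371 = 819 km.

819 km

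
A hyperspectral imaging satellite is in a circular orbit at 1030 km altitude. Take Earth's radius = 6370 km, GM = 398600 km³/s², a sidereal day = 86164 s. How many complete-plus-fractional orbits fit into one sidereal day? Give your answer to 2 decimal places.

Semi-major axis a = 6370 + 1030 = 7400 km. Period T = 2π√(a³/μ) = 2π√(7400³/398600) = 6335.2 s = 105.59 min.
Orbits per sidereal day = 86164 / 6335.2 = 13.601.

13.60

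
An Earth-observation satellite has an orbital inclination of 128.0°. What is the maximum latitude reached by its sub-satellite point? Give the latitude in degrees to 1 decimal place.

52.0°

Retrograde orbit: the ground track reaches ±(180° − i) = ±(180 − 128.0) = ±52.0°.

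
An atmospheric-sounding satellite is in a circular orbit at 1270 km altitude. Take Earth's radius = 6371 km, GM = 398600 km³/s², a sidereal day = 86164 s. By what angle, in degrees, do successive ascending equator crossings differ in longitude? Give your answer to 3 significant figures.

27.8°

Semi-major axis a = 6371 + 1270 = 7641 km. Period T = 2π√(a³/μ) = 2π√(7641³/398600) = 6647.2 s = 110.79 min.
During one orbit Earth rotates (6647.2 / 86164) × 360° = 27.77°.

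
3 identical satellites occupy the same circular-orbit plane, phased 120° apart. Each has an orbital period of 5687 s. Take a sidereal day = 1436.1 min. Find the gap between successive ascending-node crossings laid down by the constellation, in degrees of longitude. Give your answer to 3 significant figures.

7.92°

Single-satellite node shift = (5687.0/86166) × 360° = 23.76°.
With 3 satellites evenly phased, successive equator crossings are 23.76/3 = 7.920° apart.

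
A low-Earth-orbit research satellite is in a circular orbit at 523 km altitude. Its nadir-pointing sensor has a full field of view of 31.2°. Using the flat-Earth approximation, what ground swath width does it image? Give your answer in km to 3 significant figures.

Half-angle = 31.2°/2 = 15.6°.
Swath width ≈ 2h·tan(θ/2) = 2 × 523 × tan(15.6°) = 292.0 km.

292 km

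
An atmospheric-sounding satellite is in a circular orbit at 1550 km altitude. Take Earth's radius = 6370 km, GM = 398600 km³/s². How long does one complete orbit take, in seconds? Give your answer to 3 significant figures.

7010 seconds

Semi-major axis a = 6370 + 1550 = 7920 km. Period T = 2π√(a³/μ) = 2π√(7920³/398600) = 7014.5 s = 116.91 min.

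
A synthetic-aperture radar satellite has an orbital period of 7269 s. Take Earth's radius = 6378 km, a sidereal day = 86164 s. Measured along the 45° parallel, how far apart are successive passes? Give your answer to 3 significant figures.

2390 km

Node shift per orbit = (7269.0/86164) × 360° = 30.37°.
Equatorial spacing = 30.37 × 111.3 km/° = 3381 km.
At 45° latitude, spacing = 3381 × cos(45°) = 2391 km.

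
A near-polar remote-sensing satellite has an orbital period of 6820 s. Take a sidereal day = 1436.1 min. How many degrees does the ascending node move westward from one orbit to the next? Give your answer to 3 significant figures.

During one orbit Earth rotates (6820.0 / 86166) × 360° = 28.49°.

28.5°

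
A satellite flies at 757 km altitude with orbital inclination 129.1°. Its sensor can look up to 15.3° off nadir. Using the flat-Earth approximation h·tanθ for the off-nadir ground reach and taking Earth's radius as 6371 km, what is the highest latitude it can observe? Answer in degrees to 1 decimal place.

Retrograde orbit: the ground track reaches ±(180° − i) = ±(180 − 129.1) = ±50.9°.
Sensor half-swath on the ground ≈ 757·tan(15.3°) = 207 km = 1.86° of latitude.
Maximum observable latitude ≈ 50.9 + 1.86 = 52.8°.

52.8°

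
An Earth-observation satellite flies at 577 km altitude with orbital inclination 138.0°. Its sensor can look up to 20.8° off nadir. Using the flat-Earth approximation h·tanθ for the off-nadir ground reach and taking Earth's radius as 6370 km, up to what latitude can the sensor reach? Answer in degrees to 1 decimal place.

Retrograde orbit: the ground track reaches ±(180° − i) = ±(180 − 138.0) = ±42.0°.
Sensor half-swath on the ground ≈ 577·tan(20.8°) = 219 km = 1.97° of latitude.
Maximum observable latitude ≈ 42.0 + 1.97 = 44.0°.

44.0°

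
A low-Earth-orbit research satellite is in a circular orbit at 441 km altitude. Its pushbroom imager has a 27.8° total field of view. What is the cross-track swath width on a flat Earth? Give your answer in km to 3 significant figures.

Half-angle = 27.8°/2 = 13.9°.
Swath width ≈ 2h·tan(θ/2) = 2 × 441 × tan(13.9°) = 218.3 km.

218 km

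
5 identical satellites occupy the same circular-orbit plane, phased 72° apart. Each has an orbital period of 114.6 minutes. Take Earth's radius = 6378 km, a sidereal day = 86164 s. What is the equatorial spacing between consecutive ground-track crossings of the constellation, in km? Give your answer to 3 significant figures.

T = 114.6 min = 6876.0 s.
Single-satellite node shift = (6876.0/86164) × 360° = 28.73°.
With 5 satellites evenly phased, successive equator crossings are 28.73/5 = 5.746° apart.
That is 5.746 × 111.3 = 640 km at the equator.

640 km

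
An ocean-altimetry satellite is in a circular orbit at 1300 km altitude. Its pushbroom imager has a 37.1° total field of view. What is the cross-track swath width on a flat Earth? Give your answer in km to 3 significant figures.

872 km

Half-angle = 37.1°/2 = 18.55°.
Swath width ≈ 2h·tan(θ/2) = 2 × 1300 × tan(18.55°) = 872.5 km.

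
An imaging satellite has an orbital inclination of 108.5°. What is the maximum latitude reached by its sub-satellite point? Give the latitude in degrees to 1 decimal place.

71.5°

Retrograde orbit: the ground track reaches ±(180° − i) = ±(180 − 108.5) = ±71.5°.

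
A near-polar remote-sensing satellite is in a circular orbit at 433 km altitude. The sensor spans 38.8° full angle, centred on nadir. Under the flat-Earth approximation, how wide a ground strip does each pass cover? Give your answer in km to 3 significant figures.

305 km

Half-angle = 38.8°/2 = 19.4°.
Swath width ≈ 2h·tan(θ/2) = 2 × 433 × tan(19.4°) = 305.0 km.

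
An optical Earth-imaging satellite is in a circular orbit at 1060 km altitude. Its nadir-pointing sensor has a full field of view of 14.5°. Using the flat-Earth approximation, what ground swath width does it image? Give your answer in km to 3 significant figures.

270 km

Half-angle = 14.5°/2 = 7.25°.
Swath width ≈ 2h·tan(θ/2) = 2 × 1060 × tan(7.25°) = 269.7 km.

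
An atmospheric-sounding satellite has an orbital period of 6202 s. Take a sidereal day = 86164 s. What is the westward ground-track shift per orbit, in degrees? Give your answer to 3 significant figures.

During one orbit Earth rotates (6202.0 / 86164) × 360° = 25.91°.

25.9°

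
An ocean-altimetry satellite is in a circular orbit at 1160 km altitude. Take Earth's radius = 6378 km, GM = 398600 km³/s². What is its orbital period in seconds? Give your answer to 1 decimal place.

Semi-major axis a = 6378 + 1160 = 7538 km. Period T = 2π√(a³/μ) = 2π√(7538³/398600) = 6513.2 s = 108.55 min.

6513.2 seconds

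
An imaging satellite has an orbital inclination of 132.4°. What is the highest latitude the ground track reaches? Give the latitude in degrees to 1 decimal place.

Retrograde orbit: the ground track reaches ±(180° − i) = ±(180 − 132.4) = ±47.6°.

47.6°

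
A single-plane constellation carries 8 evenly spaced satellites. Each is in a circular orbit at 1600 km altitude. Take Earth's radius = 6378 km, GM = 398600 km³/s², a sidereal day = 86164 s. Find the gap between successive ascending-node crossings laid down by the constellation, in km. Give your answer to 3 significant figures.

412 km

Semi-major axis a = 6378 + 1600 = 7978 km. Period T = 2π√(a³/μ) = 2π√(7978³/398600) = 7091.7 s = 118.20 min.
Single-satellite node shift = (7091.7/86164) × 360° = 29.63°.
With 8 satellites evenly phased, successive equator crossings are 29.63/8 = 3.704° apart.
That is 3.704 × 111.3 = 412 km at the equator.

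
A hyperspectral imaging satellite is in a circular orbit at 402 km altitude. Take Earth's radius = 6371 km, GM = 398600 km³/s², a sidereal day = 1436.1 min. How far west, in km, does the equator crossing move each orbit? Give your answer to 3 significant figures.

2580 km

Semi-major axis a = 6371 + 402 = 6773 km. Period T = 2π√(a³/μ) = 2π√(6773³/398600) = 5547.3 s = 92.46 min.
During one orbit Earth rotates (5547.3 / 86166) × 360° = 23.18°.
At the equator that is 23.18° × (2π·6371/360) km/° = 23.18 × 111.2 = 2577 km.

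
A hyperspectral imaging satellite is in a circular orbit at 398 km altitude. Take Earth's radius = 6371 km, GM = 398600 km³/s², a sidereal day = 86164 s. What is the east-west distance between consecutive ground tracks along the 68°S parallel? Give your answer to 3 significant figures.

Semi-major axis a = 6371 + 398 = 6769 km. Period T = 2π√(a³/μ) = 2π√(6769³/398600) = 5542.4 s = 92.37 min.
Node shift per orbit = (5542.4/86164) × 360° = 23.16°.
Equatorial spacing = 23.16 × 111.2 km/° = 2575 km.
At 68° latitude, spacing = 2575 × cos(68°) = 965 km.

965 km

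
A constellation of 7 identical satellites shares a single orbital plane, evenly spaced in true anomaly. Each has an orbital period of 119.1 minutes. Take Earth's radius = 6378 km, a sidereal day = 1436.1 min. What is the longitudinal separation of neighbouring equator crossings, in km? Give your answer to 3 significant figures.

T = 119.1 min = 7146.0 s.
Single-satellite node shift = (7146.0/86166) × 360° = 29.86°.
With 7 satellites evenly phased, successive equator crossings are 29.86/7 = 4.265° apart.
That is 4.265 × 111.3 = 475 km at the equator.

475 km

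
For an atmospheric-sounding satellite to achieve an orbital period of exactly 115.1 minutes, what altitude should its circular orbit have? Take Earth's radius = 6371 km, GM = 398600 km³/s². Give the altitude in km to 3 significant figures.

1470 km

T = 115.1 min = 6906.0 s.
From T = 2π√(a³/μ): a = (μ T²/4π²)^(1/3) = (398600 × 6906.0² / 4π²)^(1/3) = 7838 km.
Altitude h = a − R = 7838 − 6371 = 1467 km.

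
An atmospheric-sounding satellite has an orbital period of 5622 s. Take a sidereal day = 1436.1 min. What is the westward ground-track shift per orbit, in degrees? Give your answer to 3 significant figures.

During one orbit Earth rotates (5622.0 / 86166) × 360° = 23.49°.

23.5°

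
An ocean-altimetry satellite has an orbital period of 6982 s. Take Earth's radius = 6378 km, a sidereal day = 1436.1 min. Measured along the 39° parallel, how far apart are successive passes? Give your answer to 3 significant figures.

2520 km

Node shift per orbit = (6982.0/86166) × 360° = 29.17°.
Equatorial spacing = 29.17 × 111.3 km/° = 3247 km.
At 39° latitude, spacing = 3247 × cos(39°) = 2524 km.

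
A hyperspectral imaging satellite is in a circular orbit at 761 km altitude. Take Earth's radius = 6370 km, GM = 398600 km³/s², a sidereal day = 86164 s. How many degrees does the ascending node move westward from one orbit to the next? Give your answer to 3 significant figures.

Semi-major axis a = 6370 + 761 = 7131 km. Period T = 2π√(a³/μ) = 2π√(7131³/398600) = 5992.9 s = 99.88 min.
During one orbit Earth rotates (5992.9 / 86164) × 360° = 25.04°.

25.0°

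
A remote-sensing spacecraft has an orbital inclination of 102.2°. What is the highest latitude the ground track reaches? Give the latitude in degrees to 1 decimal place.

Retrograde orbit: the ground track reaches ±(180° − i) = ±(180 − 102.2) = ±77.8°.

77.8°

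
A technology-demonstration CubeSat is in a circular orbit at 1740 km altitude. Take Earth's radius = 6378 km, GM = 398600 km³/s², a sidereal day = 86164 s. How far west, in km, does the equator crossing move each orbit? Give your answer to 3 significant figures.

Semi-major axis a = 6378 + 1740 = 8118 km. Period T = 2π√(a³/μ) = 2π√(8118³/398600) = 7279.2 s = 121.32 min.
During one orbit Earth rotates (7279.2 / 86164) × 360° = 30.41°.
At the equator that is 30.41° × (2π·6378/360) km/° = 30.41 × 111.3 = 3386 km.

3390 km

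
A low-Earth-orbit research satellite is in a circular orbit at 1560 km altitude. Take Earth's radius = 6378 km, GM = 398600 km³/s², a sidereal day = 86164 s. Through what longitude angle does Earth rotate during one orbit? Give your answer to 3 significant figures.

29.4°

Semi-major axis a = 6378 + 1560 = 7938 km. Period T = 2π√(a³/μ) = 2π√(7938³/398600) = 7038.5 s = 117.31 min.
During one orbit Earth rotates (7038.5 / 86164) × 360° = 29.41°.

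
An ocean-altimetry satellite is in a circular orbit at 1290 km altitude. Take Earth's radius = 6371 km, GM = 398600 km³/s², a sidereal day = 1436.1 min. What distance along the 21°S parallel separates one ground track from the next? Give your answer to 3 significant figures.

2890 km

Semi-major axis a = 6371 + 1290 = 7661 km. Period T = 2π√(a³/μ) = 2π√(7661³/398600) = 6673.3 s = 111.22 min.
Node shift per orbit = (6673.3/86166) × 360° = 27.88°.
Equatorial spacing = 27.88 × 111.2 km/° = 3100 km.
At 21° latitude, spacing = 3100 × cos(21°) = 2894 km.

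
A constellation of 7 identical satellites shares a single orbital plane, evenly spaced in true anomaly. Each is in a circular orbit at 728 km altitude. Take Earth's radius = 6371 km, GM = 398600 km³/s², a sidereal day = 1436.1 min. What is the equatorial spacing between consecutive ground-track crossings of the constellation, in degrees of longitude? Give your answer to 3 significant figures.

3.55°

Semi-major axis a = 6371 + 728 = 7099 km. Period T = 2π√(a³/μ) = 2π√(7099³/398600) = 5952.6 s = 99.21 min.
Single-satellite node shift = (5952.6/86166) × 360° = 24.87°.
With 7 satellites evenly phased, successive equator crossings are 24.87/7 = 3.553° apart.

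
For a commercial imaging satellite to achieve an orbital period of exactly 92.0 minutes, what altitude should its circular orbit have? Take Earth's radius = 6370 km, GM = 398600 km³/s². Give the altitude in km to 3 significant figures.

T = 92.0 min = 5520.0 s.
From T = 2π√(a³/μ): a = (μ T²/4π²)^(1/3) = (398600 × 5520.0² / 4π²)^(1/3) = 6751 km.
Altitude h = a − R = 6751 − 6370 = 381 km.

381 km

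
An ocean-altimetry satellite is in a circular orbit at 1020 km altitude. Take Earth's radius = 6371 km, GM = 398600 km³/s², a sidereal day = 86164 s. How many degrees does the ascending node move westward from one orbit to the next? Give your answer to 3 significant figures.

26.4°

Semi-major axis a = 6371 + 1020 = 7391 km. Period T = 2π√(a³/μ) = 2π√(7391³/398600) = 6323.6 s = 105.39 min.
During one orbit Earth rotates (6323.6 / 86164) × 360° = 26.42°.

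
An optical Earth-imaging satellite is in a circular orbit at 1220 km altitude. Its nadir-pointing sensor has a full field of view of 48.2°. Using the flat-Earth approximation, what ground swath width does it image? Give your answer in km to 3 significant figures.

Half-angle = 48.2°/2 = 24.1°.
Swath width ≈ 2h·tan(θ/2) = 2 × 1220 × tan(24.1°) = 1091.5 km.

1090 km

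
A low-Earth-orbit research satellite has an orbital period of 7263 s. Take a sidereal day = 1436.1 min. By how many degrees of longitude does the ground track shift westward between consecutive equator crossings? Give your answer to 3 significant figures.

During one orbit Earth rotates (7263.0 / 86166) × 360° = 30.34°.

30.3°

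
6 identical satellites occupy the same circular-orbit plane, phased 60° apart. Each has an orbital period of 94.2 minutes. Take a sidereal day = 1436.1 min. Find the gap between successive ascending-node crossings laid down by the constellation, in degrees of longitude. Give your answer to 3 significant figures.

T = 94.2 min = 5652.0 s.
Single-satellite node shift = (5652.0/86166) × 360° = 23.61°.
With 6 satellites evenly phased, successive equator crossings are 23.61/6 = 3.936° apart.

3.94°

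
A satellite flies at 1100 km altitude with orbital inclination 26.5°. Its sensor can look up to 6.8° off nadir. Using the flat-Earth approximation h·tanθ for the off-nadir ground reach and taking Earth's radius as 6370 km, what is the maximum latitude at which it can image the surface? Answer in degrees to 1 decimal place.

For a prograde orbit the ground track reaches latitude ±i = ±26.5°.
Sensor half-swath on the ground ≈ 1100·tan(6.8°) = 131 km = 1.18° of latitude.
Maximum observable latitude ≈ 26.5 + 1.18 = 27.7°.

27.7°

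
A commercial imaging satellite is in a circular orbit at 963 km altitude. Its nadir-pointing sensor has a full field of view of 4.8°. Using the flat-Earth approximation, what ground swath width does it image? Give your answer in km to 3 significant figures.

Half-angle = 4.8°/2 = 2.4°.
Swath width ≈ 2h·tan(θ/2) = 2 × 963 × tan(2.4°) = 80.7 km.

80.7 km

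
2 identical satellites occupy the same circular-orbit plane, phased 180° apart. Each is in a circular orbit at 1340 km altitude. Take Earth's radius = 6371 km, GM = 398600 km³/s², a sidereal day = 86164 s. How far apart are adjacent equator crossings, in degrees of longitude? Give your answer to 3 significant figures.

Semi-major axis a = 6371 + 1340 = 7711 km. Period T = 2π√(a³/μ) = 2π√(7711³/398600) = 6738.7 s = 112.31 min.
Single-satellite node shift = (6738.7/86164) × 360° = 28.15°.
With 2 satellites evenly phased, successive equator crossings are 28.15/2 = 14.077° apart.

14.1°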